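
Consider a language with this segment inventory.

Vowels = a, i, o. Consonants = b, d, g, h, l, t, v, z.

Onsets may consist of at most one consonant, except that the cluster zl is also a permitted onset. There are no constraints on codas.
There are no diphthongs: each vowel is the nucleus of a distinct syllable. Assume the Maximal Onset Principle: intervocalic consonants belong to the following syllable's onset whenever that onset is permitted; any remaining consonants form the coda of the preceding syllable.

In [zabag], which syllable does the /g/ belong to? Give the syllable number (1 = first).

Nuclei (vowels): a, a → 2 syllables.
V1 /a/ – V2 /a/: /b/ is a single consonant, so it becomes the next onset.
So the parse is za.bag.
The /g/ is in the coda of syllable 2 (/bag/).

2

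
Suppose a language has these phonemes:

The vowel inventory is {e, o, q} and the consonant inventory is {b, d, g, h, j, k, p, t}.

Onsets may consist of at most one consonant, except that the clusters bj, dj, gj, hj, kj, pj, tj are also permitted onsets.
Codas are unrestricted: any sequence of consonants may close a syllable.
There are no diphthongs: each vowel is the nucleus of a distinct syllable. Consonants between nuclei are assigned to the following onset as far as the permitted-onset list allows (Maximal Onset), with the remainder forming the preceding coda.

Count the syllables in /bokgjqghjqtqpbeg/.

5

The vowels are o, q, q, q, e — 5 nuclei, so 5 syllables.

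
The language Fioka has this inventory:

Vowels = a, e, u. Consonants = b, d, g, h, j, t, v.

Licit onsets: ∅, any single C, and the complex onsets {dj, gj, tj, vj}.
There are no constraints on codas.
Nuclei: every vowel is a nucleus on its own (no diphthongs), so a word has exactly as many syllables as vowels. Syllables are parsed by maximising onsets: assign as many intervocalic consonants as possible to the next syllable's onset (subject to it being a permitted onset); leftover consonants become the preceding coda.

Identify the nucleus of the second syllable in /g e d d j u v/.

Nuclei (vowels): e, u → 2 syllables.
The second nucleus (vowel 2 from the left) is /u/.

u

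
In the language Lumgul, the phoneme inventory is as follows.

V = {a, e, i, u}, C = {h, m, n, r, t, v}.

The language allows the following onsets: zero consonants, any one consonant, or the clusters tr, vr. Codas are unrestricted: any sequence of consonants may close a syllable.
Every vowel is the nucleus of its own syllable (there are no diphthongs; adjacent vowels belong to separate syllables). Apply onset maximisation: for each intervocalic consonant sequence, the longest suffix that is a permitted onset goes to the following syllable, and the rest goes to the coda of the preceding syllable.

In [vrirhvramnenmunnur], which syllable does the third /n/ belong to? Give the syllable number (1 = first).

The vowels are i, a, e, u, u — 5 nuclei, so 5 syllables.
σ1/σ2 boundary: /rhvr/ splits as /rh/ + /vr/ (/vr/ is the longest suffix that is a licit onset).
σ2/σ3 boundary: /mn/ splits as /m/ + /n/ (/n/ is the longest suffix that is a licit onset).
σ3/σ4 boundary: /nm/ splits as /n/ + /m/ (/m/ is the longest suffix that is a licit onset).
σ4/σ5 boundary: /nn/ — longest licit onset from the right is /n/, leaving /n/ as coda.
So the parse is vrirh.vram.nen.mun.nur.
The third /n/ is in the coda of syllable 4 (/mun/).

4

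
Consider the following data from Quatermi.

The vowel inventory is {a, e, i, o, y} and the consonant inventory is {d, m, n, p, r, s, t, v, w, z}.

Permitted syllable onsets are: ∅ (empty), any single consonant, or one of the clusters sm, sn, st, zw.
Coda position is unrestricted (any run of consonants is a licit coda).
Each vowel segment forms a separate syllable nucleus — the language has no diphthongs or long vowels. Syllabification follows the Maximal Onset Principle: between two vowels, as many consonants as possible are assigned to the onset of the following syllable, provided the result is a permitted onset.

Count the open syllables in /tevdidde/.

Vowels present: e, i, e; each is a nucleus, giving 3 syllables.
/e…i/ gap (V1→V2): /vd/ — longest licit onset from the right is /d/, leaving /v/ as coda.
/i…e/ gap (V2→V3): /dd/; trying suffixes from longest down, /d/ is the first permitted one, so coda /d/ | onset /d/.
Result: tev.did.de.
Classifying each syllable: /tev/ (closed), /did/ (closed), /de/ (open).
Open syllables: 1.

1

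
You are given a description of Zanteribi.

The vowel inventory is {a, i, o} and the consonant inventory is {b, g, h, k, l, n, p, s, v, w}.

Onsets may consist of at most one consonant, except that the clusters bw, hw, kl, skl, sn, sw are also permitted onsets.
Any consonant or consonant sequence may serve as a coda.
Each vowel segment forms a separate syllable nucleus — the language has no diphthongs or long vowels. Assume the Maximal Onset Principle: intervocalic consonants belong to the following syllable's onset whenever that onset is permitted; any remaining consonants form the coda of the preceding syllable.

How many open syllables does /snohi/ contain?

Vowels present: o, i; each is a nucleus, giving 2 syllables.
Between /o/ (V1) and /i/ (V2): /h/ is a single consonant, so it becomes the next onset.
Result: sno.hi.
Classifying each syllable: /sno/ (open), /hi/ (open).
Open syllables: 2.

2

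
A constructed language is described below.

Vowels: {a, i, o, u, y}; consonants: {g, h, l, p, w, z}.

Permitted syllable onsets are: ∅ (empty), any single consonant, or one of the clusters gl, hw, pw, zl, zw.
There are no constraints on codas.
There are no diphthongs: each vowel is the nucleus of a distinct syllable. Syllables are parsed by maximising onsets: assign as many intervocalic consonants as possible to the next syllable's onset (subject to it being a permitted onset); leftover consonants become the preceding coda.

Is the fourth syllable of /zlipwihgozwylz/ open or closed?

closed

Nuclei (vowels): i, i, o, y → 4 syllables.
Between /i/ (V1) and /i/ (V2): cluster /pw/ — /pw/ is itself a permitted onset, so the whole cluster goes right; preceding coda = ∅.
Between /i/ (V2) and /o/ (V3): /hg/ splits as /h/ + /g/ (/g/ is the longest suffix that is a licit onset).
Between /o/ (V3) and /y/ (V4): /zw/ is a licit onset in full, so it all attaches to the next syllable.
So the parse is zli.pwih.go.zwylz.
Syllable 4 is /zwylz/ with coda /lz/, so it is closed.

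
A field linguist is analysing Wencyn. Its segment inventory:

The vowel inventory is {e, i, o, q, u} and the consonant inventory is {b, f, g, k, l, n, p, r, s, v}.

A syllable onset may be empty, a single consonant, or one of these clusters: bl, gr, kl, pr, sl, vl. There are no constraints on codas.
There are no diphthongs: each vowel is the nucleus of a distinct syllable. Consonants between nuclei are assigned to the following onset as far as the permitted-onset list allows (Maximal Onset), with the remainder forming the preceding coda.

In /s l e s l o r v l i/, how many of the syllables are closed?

1

Nuclei (vowels): e, o, i → 3 syllables.
/e…o/ gap (V1→V2): /sl/ — entire cluster is a permitted onset → onset /sl/, coda ∅.
/o…i/ gap (V2→V3): /rvl/ — longest licit onset from the right is /vl/, leaving /r/ as coda.
Syllabification: sle.slor.vli.
Classifying each syllable: /sle/ (open), /slor/ (closed), /vli/ (open).
Closed syllables: 1.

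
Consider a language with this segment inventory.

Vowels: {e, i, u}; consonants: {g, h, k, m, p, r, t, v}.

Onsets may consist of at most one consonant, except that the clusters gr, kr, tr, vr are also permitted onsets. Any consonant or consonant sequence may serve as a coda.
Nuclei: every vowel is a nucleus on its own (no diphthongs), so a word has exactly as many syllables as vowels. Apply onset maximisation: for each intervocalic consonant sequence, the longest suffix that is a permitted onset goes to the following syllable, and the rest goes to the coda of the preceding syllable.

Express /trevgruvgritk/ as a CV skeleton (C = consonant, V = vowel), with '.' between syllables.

CCVC.CCVC.CCVCC

Vowels present: e, u, i; each is a nucleus, giving 3 syllables.
Between /e/ (V1) and /u/ (V2): cluster /vgr/ — the longest permitted-onset suffix is /gr/; onset = /gr/, preceding coda = /v/.
Between /u/ (V2) and /i/ (V3): cluster /vgr/ — the longest permitted-onset suffix is /gr/; onset = /gr/, preceding coda = /v/.
Syllabification: trev.gruv.gritk.
Mapping each syllable to C/V: /trev/ → CCVC, /gruv/ → CCVC, /gritk/ → CCVCC.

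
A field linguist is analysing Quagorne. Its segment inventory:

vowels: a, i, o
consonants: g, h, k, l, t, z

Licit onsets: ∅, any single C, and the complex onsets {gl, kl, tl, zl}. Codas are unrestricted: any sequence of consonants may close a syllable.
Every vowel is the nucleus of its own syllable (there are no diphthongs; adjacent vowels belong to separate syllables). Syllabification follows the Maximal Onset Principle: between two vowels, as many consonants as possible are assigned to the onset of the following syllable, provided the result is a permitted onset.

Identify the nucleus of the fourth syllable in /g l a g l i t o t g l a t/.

a

Vowels present: a, i, o, a; each is a nucleus, giving 4 syllables.
The fourth nucleus (vowel 4 from the left) is /a/.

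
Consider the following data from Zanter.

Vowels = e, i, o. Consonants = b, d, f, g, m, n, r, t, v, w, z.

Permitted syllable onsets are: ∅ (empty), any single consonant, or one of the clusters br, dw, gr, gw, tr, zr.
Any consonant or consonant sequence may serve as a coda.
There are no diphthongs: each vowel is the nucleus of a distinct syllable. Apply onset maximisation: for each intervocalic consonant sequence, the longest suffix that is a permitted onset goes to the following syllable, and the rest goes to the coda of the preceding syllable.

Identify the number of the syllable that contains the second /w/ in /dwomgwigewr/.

The vowels are o, i, e — 3 nuclei, so 3 syllables.
σ1/σ2 boundary: /mgw/ — longest licit onset from the right is /gw/, leaving /m/ as coda.
σ2/σ3 boundary: just /g/ — single C goes to the following onset.
So the parse is dwom.gwi.gewr.
The second /w/ is in the onset of syllable 2 (/gwi/).

2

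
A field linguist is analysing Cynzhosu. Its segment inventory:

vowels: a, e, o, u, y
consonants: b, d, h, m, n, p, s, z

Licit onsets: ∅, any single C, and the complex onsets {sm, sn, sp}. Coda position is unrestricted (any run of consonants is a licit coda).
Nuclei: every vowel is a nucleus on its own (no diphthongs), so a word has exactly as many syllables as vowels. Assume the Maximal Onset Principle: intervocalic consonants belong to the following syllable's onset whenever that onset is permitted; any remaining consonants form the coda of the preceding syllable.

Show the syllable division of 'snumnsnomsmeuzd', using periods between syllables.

Nuclei (vowels): u, o, e, u → 4 syllables.
/u…o/ gap (V1→V2): /mnsn/ splits as /mn/ + /sn/ (/sn/ is the longest suffix that is a licit onset).
/o…e/ gap (V2→V3): cluster /msm/ — the longest permitted-onset suffix is /sm/; onset = /sm/, preceding coda = /m/.
/e…u/ gap (V3→V4): no consonants, so the boundary falls immediately after /e/.

snumn.snom.sme.uzd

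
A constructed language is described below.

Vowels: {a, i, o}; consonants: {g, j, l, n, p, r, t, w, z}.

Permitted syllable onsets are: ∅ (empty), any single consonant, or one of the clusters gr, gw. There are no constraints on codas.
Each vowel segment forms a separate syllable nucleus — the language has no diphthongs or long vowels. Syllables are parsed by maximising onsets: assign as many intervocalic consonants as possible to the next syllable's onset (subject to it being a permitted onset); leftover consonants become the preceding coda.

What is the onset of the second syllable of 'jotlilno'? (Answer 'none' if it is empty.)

l

Vowels present: o, i, o; each is a nucleus, giving 3 syllables.
V1 /o/ – V2 /i/: /tl/; trying suffixes from longest down, /l/ is the first permitted one, so coda /t/ | onset /l/.
V2 /i/ – V3 /o/: /ln/ splits as /l/ + /n/ (/n/ is the longest suffix that is a licit onset).
So the parse is jot.lil.no.
Syllable 2 is /lil/: onset /l/, nucleus /i/, coda /l/.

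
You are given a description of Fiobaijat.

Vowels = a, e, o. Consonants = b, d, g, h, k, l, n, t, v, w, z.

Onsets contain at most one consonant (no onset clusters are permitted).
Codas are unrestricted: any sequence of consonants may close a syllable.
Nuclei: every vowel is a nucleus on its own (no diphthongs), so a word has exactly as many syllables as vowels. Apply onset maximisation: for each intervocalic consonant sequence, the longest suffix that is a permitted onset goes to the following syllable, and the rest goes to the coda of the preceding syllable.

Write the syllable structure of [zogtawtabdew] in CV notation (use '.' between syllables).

Nuclei (vowels): o, a, a, e → 4 syllables.
Between /o/ (V1) and /a/ (V2): /gt/ splits as /g/ + /t/ (/t/ is the longest suffix that is a licit onset).
Between /a/ (V2) and /a/ (V3): /wt/ splits as /w/ + /t/ (/t/ is the longest suffix that is a licit onset).
Between /a/ (V3) and /e/ (V4): /bd/; trying suffixes from longest down, /d/ is the first permitted one, so coda /b/ | onset /d/.
So the parse is zog.taw.tab.dew.
Mapping each syllable to C/V: /zog/ → CVC, /taw/ → CVC, /tab/ → CVC, /dew/ → CVC.

CVC.CVC.CVC.CVC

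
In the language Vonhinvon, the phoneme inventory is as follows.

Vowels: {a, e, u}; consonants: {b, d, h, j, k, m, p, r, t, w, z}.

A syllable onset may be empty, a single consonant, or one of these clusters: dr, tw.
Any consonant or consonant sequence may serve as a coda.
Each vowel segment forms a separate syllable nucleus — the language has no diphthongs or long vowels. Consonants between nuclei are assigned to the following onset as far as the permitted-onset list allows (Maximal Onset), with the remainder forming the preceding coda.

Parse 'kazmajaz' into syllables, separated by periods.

Vowels present: a, a, a; each is a nucleus, giving 3 syllables.
V1 /a/ – V2 /a/: cluster /zm/ — the longest permitted-onset suffix is /m/; onset = /m/, preceding coda = /z/.
V2 /a/ – V3 /a/: just /j/ — single C goes to the following onset.

kaz.ma.jaz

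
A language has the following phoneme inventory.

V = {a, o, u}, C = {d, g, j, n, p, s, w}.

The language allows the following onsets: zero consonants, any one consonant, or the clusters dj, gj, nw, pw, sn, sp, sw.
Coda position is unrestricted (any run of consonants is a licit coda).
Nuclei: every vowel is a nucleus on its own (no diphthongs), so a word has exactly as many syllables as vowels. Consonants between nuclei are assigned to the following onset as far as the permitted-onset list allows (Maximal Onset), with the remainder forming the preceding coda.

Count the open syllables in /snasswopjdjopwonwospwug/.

2

Vowels present: a, o, o, o, o, u; each is a nucleus, giving 6 syllables.
/a…o/ gap (V1→V2): /ssw/ — longest licit onset from the right is /sw/, leaving /s/ as coda.
/o…o/ gap (V2→V3): /pjdj/ — longest licit onset from the right is /dj/, leaving /pj/ as coda.
/o…o/ gap (V3→V4): /pw/ is a licit onset in full, so it all attaches to the next syllable.
/o…o/ gap (V4→V5): /nw/ — entire cluster is a permitted onset → onset /nw/, coda ∅.
/o…u/ gap (V5→V6): /spw/ — longest licit onset from the right is /pw/, leaving /s/ as coda.
Syllabification: snas.swopj.djo.pwo.nwos.pwug.
Classifying each syllable: /snas/ (closed), /swopj/ (closed), /djo/ (open), /pwo/ (open), /nwos/ (closed), /pwug/ (closed).
Open syllables: 2.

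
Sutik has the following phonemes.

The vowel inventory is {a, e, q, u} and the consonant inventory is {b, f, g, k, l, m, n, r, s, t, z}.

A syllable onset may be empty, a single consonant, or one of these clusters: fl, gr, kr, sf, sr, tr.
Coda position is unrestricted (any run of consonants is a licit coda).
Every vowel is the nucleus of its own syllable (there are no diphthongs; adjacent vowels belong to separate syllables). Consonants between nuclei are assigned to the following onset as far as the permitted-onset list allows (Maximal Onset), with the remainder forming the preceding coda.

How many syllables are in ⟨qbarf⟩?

Vowels present: q, a; each is a nucleus, giving 2 syllables.

2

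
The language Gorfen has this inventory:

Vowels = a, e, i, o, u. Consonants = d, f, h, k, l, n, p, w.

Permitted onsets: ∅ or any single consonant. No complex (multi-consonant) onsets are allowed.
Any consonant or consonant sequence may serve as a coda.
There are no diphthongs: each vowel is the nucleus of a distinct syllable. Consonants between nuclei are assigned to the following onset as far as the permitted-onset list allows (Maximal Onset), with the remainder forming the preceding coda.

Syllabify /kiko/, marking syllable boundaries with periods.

ki.ko

Vowels present: i, o; each is a nucleus, giving 2 syllables.
/i…o/ gap (V1→V2): /k/ is a single consonant, so it becomes the next onset.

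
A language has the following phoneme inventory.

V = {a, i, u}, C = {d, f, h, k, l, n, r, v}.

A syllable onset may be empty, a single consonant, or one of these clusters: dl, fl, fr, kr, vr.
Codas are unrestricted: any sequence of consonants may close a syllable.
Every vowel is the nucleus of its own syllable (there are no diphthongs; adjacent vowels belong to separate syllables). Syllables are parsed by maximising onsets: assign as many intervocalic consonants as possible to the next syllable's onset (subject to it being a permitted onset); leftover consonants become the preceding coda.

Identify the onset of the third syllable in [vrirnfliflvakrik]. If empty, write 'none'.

Nuclei (vowels): i, i, a, i → 4 syllables.
/i…i/ gap (V1→V2): /rnfl/ — longest licit onset from the right is /fl/, leaving /rn/ as coda.
/i…a/ gap (V2→V3): /flv/ — longest licit onset from the right is /v/, leaving /fl/ as coda.
/a…i/ gap (V3→V4): /kr/ — entire cluster is a permitted onset → onset /kr/, coda ∅.
Putting it together: vrirn.flifl.va.krik.
Syllable 3 is /va/: onset /v/, nucleus /a/, coda ∅.

v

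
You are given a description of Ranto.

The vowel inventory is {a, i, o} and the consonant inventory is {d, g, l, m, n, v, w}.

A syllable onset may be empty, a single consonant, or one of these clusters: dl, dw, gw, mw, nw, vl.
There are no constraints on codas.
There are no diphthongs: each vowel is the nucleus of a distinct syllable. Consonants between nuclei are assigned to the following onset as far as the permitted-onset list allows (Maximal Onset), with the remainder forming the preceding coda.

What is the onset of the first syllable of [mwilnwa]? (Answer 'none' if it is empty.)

mw

The vowels are i, a — 2 nuclei, so 2 syllables.
/i…a/ gap (V1→V2): /lnw/; trying suffixes from longest down, /nw/ is the first permitted one, so coda /l/ | onset /nw/.
Result: mwil.nwa.
Syllable 1 is /mwil/: onset /mw/, nucleus /i/, coda /l/.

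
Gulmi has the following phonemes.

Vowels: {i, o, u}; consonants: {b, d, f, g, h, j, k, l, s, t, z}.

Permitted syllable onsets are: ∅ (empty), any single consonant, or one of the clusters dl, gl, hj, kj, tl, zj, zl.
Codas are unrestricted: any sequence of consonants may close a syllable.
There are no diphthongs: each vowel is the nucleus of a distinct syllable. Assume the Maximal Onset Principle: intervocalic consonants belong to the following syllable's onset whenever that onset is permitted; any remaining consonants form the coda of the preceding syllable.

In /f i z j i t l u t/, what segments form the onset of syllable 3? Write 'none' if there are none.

tl

Vowels present: i, i, u; each is a nucleus, giving 3 syllables.
/i…i/ gap (V1→V2): cluster /zj/ — /zj/ is itself a permitted onset, so the whole cluster goes right; preceding coda = ∅.
/i…u/ gap (V2→V3): cluster /tl/ — /tl/ is itself a permitted onset, so the whole cluster goes right; preceding coda = ∅.
Result: fi.zji.tlut.
Syllable 3 is /tlut/: onset /tl/, nucleus /u/, coda /t/.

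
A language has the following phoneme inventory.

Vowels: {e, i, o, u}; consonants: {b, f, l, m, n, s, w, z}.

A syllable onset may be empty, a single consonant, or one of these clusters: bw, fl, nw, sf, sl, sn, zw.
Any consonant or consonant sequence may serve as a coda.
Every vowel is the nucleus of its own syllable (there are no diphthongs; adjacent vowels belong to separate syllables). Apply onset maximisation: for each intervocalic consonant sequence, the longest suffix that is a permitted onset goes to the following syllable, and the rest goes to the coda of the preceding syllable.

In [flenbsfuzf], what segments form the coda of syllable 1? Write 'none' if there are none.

nb

Nuclei (vowels): e, u → 2 syllables.
/e…u/ gap (V1→V2): /nbsf/ splits as /nb/ + /sf/ (/sf/ is the longest suffix that is a licit onset).
So the parse is flenb.sfuzf.
Syllable 1 is /flenb/: onset /fl/, nucleus /e/, coda /nb/.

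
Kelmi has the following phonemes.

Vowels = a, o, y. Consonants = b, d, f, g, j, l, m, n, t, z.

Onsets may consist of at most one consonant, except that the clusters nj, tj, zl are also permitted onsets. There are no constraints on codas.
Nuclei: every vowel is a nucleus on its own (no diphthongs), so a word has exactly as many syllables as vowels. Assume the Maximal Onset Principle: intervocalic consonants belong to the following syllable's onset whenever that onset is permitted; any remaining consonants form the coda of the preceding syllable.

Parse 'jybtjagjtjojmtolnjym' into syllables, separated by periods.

Nuclei (vowels): y, a, o, o, y → 5 syllables.
Between /y/ (V1) and /a/ (V2): /btj/; trying suffixes from longest down, /tj/ is the first permitted one, so coda /b/ | onset /tj/.
Between /a/ (V2) and /o/ (V3): /gjtj/ — longest licit onset from the right is /tj/, leaving /gj/ as coda.
Between /o/ (V3) and /o/ (V4): /jmt/; trying suffixes from longest down, /t/ is the first permitted one, so coda /jm/ | onset /t/.
Between /o/ (V4) and /y/ (V5): /lnj/; trying suffixes from longest down, /nj/ is the first permitted one, so coda /l/ | onset /nj/.

jyb.tjagj.tjojm.tol.njym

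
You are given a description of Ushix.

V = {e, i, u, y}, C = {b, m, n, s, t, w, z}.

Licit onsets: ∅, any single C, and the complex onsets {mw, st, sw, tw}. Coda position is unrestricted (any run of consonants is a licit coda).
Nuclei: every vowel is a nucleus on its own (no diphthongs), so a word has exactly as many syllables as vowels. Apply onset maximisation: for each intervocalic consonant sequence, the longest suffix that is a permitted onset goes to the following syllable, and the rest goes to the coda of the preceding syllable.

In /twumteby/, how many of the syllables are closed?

1

Nuclei (vowels): u, e, y → 3 syllables.
V1 /u/ – V2 /e/: /mt/ — longest licit onset from the right is /t/, leaving /m/ as coda.
V2 /e/ – V3 /y/: /b/ → onset of the next syllable (single consonants are always licit onsets).
Result: twum.te.by.
Classifying each syllable: /twum/ (closed), /te/ (open), /by/ (open).
Closed syllables: 1.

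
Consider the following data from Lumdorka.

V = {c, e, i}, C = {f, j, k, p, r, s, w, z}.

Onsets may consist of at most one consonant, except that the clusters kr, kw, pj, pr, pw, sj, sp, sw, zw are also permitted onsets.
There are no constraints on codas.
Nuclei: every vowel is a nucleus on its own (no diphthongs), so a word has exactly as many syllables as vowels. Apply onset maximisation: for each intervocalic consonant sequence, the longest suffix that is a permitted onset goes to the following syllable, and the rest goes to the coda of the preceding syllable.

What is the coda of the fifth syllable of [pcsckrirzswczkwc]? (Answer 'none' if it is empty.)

Nuclei (vowels): c, c, i, c, c → 5 syllables.
σ1/σ2 boundary: /s/ → onset of the next syllable (single consonants are always licit onsets).
σ2/σ3 boundary: /kr/ is a licit onset in full, so it all attaches to the next syllable.
σ3/σ4 boundary: /rzsw/; trying suffixes from longest down, /sw/ is the first permitted one, so coda /rz/ | onset /sw/.
σ4/σ5 boundary: /zkw/ splits as /z/ + /kw/ (/kw/ is the longest suffix that is a licit onset).
Syllabification: pc.sc.krirz.swcz.kwc.
Syllable 5 is /kwc/: onset /kw/, nucleus /c/, coda ∅.

none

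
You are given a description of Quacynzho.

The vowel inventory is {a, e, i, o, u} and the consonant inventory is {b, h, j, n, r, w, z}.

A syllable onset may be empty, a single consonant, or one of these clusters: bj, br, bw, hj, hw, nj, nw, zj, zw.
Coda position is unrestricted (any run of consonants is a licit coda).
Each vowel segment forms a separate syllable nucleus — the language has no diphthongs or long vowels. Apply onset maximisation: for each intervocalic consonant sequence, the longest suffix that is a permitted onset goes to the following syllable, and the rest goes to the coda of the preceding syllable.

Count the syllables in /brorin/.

Vowels present: o, i; each is a nucleus, giving 2 syllables.

2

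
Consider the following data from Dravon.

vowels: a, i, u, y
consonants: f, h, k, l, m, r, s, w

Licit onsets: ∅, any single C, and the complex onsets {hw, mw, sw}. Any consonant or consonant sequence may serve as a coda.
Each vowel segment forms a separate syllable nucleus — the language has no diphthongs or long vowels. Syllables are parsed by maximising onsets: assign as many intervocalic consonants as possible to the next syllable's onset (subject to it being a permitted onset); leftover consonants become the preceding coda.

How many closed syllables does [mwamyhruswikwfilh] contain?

3

The vowels are a, y, u, i, i — 5 nuclei, so 5 syllables.
σ1/σ2 boundary: /m/ → onset of the next syllable (single consonants are always licit onsets).
σ2/σ3 boundary: cluster /hr/ — the longest permitted-onset suffix is /r/; onset = /r/, preceding coda = /h/.
σ3/σ4 boundary: cluster /sw/ — /sw/ is itself a permitted onset, so the whole cluster goes right; preceding coda = ∅.
σ4/σ5 boundary: /kwf/ — longest licit onset from the right is /f/, leaving /kw/ as coda.
Result: mwa.myh.ru.swikw.filh.
Classifying each syllable: /mwa/ (open), /myh/ (closed), /ru/ (open), /swikw/ (closed), /filh/ (closed).
Closed syllables: 3.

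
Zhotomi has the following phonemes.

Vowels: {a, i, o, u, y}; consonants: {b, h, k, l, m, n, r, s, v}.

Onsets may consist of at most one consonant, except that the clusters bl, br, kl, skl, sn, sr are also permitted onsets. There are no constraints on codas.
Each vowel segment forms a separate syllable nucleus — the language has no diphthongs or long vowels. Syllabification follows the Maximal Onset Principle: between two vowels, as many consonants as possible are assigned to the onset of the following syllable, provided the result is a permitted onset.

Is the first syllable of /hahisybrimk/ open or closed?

Vowels present: a, i, y, i; each is a nucleus, giving 4 syllables.
V1 /a/ – V2 /i/: just /h/ — single C goes to the following onset.
V2 /i/ – V3 /y/: /s/ is a single consonant, so it becomes the next onset.
V3 /y/ – V4 /i/: /br/ is a licit onset in full, so it all attaches to the next syllable.
Syllabification: ha.hi.sy.brimk.
Syllable 1 is /ha/; it ends in its nucleus with no coda, so it is open.

open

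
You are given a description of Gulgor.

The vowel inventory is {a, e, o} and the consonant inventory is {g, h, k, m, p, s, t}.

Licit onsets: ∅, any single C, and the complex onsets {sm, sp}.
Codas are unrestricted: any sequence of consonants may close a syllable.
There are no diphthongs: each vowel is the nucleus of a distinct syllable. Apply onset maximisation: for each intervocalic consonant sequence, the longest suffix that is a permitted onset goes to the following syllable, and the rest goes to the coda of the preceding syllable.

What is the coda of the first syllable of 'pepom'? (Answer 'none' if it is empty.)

Nuclei (vowels): e, o → 2 syllables.
V1 /e/ – V2 /o/: /p/ is a single consonant, so it becomes the next onset.
Putting it together: pe.pom.
Syllable 1 is /pe/: onset /p/, nucleus /e/, coda ∅.

none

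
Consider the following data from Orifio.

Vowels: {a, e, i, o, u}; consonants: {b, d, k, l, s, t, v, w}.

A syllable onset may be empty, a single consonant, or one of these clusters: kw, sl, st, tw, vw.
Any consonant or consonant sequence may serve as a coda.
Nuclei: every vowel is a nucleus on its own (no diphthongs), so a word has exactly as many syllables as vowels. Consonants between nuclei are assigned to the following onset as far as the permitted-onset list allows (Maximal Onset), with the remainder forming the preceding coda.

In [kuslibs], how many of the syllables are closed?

1

The vowels are u, i — 2 nuclei, so 2 syllables.
/u…i/ gap (V1→V2): /sl/ — entire cluster is a permitted onset → onset /sl/, coda ∅.
Result: ku.slibs.
Classifying each syllable: /ku/ (open), /slibs/ (closed).
Closed syllables: 1.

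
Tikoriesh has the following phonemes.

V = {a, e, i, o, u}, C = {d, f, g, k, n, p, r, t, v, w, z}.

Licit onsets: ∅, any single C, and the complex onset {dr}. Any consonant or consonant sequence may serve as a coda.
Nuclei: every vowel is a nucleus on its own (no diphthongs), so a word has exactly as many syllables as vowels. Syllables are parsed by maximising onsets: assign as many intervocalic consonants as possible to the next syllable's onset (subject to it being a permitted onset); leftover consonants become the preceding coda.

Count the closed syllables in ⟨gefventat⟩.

3

Vowels present: e, e, a; each is a nucleus, giving 3 syllables.
σ1/σ2 boundary: cluster /fv/ — the longest permitted-onset suffix is /v/; onset = /v/, preceding coda = /f/.
σ2/σ3 boundary: cluster /nt/ — the longest permitted-onset suffix is /t/; onset = /t/, preceding coda = /n/.
So the parse is gef.ven.tat.
Classifying each syllable: /gef/ (closed), /ven/ (closed), /tat/ (closed).
Closed syllables: 3.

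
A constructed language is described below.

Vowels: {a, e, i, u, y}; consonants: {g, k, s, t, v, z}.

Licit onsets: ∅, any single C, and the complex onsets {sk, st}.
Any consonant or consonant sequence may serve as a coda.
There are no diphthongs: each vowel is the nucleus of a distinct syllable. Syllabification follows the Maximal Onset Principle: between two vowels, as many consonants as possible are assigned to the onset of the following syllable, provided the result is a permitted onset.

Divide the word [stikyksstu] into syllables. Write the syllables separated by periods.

sti.kyks.stu

Nuclei (vowels): i, y, u → 3 syllables.
Between /i/ (V1) and /y/ (V2): just /k/ — single C goes to the following onset.
Between /y/ (V2) and /u/ (V3): /ksst/; trying suffixes from longest down, /st/ is the first permitted one, so coda /ks/ | onset /st/.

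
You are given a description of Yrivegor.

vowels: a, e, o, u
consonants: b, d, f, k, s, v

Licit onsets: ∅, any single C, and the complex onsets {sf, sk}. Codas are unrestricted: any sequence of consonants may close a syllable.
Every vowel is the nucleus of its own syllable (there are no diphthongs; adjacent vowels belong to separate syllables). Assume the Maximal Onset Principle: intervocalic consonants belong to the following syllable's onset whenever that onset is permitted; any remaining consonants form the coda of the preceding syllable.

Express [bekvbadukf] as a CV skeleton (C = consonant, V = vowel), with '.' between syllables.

CVCC.CV.CVCC

The vowels are e, a, u — 3 nuclei, so 3 syllables.
σ1/σ2 boundary: cluster /kvb/ — the longest permitted-onset suffix is /b/; onset = /b/, preceding coda = /kv/.
σ2/σ3 boundary: just /d/ — single C goes to the following onset.
Result: bekv.ba.dukf.
Mapping each syllable to C/V: /bekv/ → CVCC, /ba/ → CV, /dukf/ → CVCC.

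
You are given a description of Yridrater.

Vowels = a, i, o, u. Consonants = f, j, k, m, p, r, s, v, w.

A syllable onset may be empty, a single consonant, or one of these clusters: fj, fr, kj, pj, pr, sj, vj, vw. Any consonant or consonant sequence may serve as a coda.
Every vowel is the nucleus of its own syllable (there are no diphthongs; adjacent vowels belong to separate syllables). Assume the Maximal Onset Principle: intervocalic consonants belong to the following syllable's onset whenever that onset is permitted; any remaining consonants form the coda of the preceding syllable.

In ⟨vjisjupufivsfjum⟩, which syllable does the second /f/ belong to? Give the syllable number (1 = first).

5

Nuclei (vowels): i, u, u, i, u → 5 syllables.
σ1/σ2 boundary: cluster /sj/ — /sj/ is itself a permitted onset, so the whole cluster goes right; preceding coda = ∅.
σ2/σ3 boundary: just /p/ — single C goes to the following onset.
σ3/σ4 boundary: /f/ is a single consonant, so it becomes the next onset.
σ4/σ5 boundary: /vsfj/; trying suffixes from longest down, /fj/ is the first permitted one, so coda /vs/ | onset /fj/.
So the parse is vji.sju.pu.fivs.fjum.
The second /f/ is in the onset of syllable 5 (/fjum/).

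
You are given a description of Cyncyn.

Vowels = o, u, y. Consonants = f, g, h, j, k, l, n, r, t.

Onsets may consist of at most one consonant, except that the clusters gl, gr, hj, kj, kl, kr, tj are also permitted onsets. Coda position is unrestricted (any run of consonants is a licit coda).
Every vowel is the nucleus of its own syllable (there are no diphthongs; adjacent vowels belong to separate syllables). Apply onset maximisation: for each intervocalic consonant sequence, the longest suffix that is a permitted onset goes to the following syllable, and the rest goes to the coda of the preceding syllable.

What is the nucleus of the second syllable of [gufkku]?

u

The vowels are u, u — 2 nuclei, so 2 syllables.
The second nucleus (vowel 2 from the left) is /u/.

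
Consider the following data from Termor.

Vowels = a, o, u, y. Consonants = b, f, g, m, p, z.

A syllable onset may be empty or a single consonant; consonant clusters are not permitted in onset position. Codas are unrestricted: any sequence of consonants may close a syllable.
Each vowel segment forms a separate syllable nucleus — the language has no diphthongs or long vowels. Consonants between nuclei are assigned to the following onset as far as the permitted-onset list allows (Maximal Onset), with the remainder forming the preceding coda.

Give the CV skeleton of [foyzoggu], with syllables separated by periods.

Nuclei (vowels): o, y, o, u → 4 syllables.
/o…y/ gap (V1→V2): nothing intervenes; syllable break is V.V.
/y…o/ gap (V2→V3): /z/ → onset of the next syllable (single consonants are always licit onsets).
/o…u/ gap (V3→V4): /gg/ splits as /g/ + /g/ (/g/ is the longest suffix that is a licit onset).
Putting it together: fo.y.zog.gu.
Mapping each syllable to C/V: /fo/ → CV, /y/ → V, /zog/ → CVC, /gu/ → CV.

CV.V.CVC.CV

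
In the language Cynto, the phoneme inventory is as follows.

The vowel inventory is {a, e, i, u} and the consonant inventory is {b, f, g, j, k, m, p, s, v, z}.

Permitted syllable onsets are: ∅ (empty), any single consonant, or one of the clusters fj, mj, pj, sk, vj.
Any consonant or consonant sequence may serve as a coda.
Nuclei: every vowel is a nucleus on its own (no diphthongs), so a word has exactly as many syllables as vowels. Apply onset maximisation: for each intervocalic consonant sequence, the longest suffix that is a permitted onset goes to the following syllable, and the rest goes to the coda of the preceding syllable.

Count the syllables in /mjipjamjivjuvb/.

The vowels are i, a, i, u — 4 nuclei, so 4 syllables.

4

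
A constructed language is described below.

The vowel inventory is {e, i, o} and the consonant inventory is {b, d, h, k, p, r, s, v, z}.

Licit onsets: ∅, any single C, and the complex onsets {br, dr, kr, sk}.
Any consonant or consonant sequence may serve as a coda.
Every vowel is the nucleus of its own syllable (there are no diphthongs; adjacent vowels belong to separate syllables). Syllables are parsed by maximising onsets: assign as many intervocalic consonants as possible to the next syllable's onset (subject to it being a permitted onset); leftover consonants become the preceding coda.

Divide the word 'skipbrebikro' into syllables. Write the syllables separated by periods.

skip.bre.bi.kro

Vowels present: i, e, i, o; each is a nucleus, giving 4 syllables.
V1 /i/ – V2 /e/: /pbr/; trying suffixes from longest down, /br/ is the first permitted one, so coda /p/ | onset /br/.
V2 /e/ – V3 /i/: /b/ is a single consonant, so it becomes the next onset.
V3 /i/ – V4 /o/: /kr/ — entire cluster is a permitted onset → onset /kr/, coda ∅.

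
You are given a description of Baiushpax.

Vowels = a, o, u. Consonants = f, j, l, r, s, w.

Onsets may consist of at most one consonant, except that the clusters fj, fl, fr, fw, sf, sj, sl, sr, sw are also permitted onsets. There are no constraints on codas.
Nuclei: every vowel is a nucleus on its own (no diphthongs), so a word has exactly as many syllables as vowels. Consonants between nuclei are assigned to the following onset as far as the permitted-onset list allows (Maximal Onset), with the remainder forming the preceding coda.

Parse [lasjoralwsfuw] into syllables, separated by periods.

The vowels are a, o, a, u — 4 nuclei, so 4 syllables.
V1 /a/ – V2 /o/: /sj/ — entire cluster is a permitted onset → onset /sj/, coda ∅.
V2 /o/ – V3 /a/: /r/ → onset of the next syllable (single consonants are always licit onsets).
V3 /a/ – V4 /u/: /lwsf/; trying suffixes from longest down, /sf/ is the first permitted one, so coda /lw/ | onset /sf/.

la.sjo.ralw.sfuw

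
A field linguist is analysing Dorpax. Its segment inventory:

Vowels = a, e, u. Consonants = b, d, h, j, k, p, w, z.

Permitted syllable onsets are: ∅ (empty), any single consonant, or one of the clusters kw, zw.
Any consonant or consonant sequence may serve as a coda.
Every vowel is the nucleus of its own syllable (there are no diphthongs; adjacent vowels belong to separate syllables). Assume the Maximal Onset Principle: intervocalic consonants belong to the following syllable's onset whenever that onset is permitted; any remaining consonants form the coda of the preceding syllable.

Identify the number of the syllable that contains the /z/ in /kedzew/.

2

The vowels are e, e — 2 nuclei, so 2 syllables.
V1 /e/ – V2 /e/: cluster /dz/ — the longest permitted-onset suffix is /z/; onset = /z/, preceding coda = /d/.
Result: ked.zew.
The /z/ is in the onset of syllable 2 (/zew/).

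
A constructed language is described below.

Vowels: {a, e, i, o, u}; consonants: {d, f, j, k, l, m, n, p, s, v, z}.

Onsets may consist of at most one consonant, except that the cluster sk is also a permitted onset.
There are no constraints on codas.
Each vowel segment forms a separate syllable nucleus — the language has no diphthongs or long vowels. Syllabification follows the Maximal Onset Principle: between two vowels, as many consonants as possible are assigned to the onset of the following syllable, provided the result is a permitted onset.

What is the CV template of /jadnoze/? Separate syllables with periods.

The vowels are a, o, e — 3 nuclei, so 3 syllables.
V1 /a/ – V2 /o/: /dn/; trying suffixes from longest down, /n/ is the first permitted one, so coda /d/ | onset /n/.
V2 /o/ – V3 /e/: /z/ is a single consonant, so it becomes the next onset.
Syllabification: jad.no.ze.
Mapping each syllable to C/V: /jad/ → CVC, /no/ → CV, /ze/ → CV.

CVC.CV.CV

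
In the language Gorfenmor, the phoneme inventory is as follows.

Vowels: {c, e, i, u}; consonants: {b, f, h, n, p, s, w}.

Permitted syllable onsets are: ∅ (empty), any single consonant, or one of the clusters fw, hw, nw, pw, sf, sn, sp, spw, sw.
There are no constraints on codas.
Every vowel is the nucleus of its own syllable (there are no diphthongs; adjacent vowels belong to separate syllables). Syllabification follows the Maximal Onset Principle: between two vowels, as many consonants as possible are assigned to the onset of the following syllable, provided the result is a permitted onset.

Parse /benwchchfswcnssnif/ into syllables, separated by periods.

be.nwc.hchf.swcns.snif

Vowels present: e, c, c, c, i; each is a nucleus, giving 5 syllables.
/e…c/ gap (V1→V2): /nw/ is a licit onset in full, so it all attaches to the next syllable.
/c…c/ gap (V2→V3): just /h/ — single C goes to the following onset.
/c…c/ gap (V3→V4): /hfsw/ — longest licit onset from the right is /sw/, leaving /hf/ as coda.
/c…i/ gap (V4→V5): /nssn/; trying suffixes from longest down, /sn/ is the first permitted one, so coda /ns/ | onset /sn/.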